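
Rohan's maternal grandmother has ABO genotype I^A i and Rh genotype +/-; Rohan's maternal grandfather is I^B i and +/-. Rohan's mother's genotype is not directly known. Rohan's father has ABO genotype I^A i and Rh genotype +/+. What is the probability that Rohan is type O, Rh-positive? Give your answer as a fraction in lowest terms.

1/4

Rohan's mother's ABO genotype from I^A i × I^B i: 1/4 I^A I^B, 1/4 I^A i, 1/4 I^B i, 1/4 i i.
Crossing each possibility with the father I^A i and summing P(type O): 1/4·0 + 1/4·1/4 + 1/4·1/4 + 1/4·1/2 = 1/4.
Similarly for Rh via the mother's Rh distribution: P(Rh+) = 1.
Independent loci: 1/4 × 1 = 1/4.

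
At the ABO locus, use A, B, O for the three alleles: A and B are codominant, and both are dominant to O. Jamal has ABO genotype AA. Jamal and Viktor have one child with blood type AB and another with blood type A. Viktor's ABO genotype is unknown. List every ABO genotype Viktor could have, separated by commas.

AB, BO

For each candidate genotype of Viktor, check whether crossing it with AA can produce every observed child phenotype.
  AA → possible child types {A} ✗
  AB → possible child types {A, AB} ✓
  AO → possible child types {A} ✗
  BB → possible child types {AB} ✗
  BO → possible child types {A, AB} ✓
  OO → possible child types {A} ✗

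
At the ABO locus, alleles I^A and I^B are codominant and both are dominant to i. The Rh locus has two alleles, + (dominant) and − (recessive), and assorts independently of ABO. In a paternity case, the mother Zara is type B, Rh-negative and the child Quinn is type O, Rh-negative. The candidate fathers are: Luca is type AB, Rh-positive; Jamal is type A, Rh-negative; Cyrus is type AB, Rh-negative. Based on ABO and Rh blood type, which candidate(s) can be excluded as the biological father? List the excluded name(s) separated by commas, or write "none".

Luca, Cyrus

A candidate is excluded only if no genotype consistent with his phenotype could produce a type O, Rh-negative child with a type B, Rh-negative mother.
Luca (type AB, Rh+): no genotype consistent with that phenotype can produce a type-O Rh- child with a type-B mother.
Cyrus (type AB, Rh-): no genotype consistent with that phenotype can produce a type-O Rh- child with a type-B mother.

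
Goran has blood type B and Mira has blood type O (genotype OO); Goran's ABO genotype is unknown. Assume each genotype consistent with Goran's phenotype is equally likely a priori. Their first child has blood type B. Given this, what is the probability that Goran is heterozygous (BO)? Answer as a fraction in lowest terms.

Possible genotypes: Goran ∈ {BB, BO}; Mira ∈ {OO}.
Weight each parental genotype pair by prior × P(type-B child):
  BB × OO: posterior weight 2/3.
  BO × OO: posterior weight 1/3.
Sum the posterior weight over pairs where Goran is BO: 1/3.

1/3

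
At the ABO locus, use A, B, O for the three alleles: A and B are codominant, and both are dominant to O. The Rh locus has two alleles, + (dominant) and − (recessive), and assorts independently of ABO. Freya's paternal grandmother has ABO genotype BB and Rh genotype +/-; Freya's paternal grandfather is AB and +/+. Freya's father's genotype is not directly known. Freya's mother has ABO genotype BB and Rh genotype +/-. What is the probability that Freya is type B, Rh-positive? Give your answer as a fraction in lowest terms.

21/32

Freya's father's ABO genotype from BB × AB: 1/2 AB, 1/2 BB.
Crossing each possibility with the mother BB and summing P(type B): 1/2·1/2 + 1/2·1 = 3/4.
Similarly for Rh via the father's Rh distribution: P(Rh+) = 7/8.
Independent loci: 3/4 × 7/8 = 21/32.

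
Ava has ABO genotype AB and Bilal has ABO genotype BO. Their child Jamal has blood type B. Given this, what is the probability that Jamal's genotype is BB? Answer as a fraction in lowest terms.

Cross AB × BO → 1/4 AB, 1/4 AO, 1/4 BB, 1/4 BO.
Type-B genotypes among offspring: BB (1/4), BO (1/4); total 1/2.
P(BB | type B) = (1/4) / (1/2) = 1/2.

1/2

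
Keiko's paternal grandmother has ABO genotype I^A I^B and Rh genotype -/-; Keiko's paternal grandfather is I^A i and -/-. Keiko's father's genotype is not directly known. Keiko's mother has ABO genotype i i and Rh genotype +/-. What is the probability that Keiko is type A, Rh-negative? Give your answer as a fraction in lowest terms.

1/4

Keiko's father's ABO genotype from I^A I^B × I^A i: 1/4 I^A I^A, 1/4 I^A I^B, 1/4 I^A i, 1/4 I^B i.
Crossing each possibility with the mother i i and summing P(type A): 1/4·1 + 1/4·1/2 + 1/4·1/2 + 1/4·0 = 1/2.
Similarly for Rh via the father's Rh distribution: P(Rh-) = 1/2.
Independent loci: 1/2 × 1/2 = 1/4.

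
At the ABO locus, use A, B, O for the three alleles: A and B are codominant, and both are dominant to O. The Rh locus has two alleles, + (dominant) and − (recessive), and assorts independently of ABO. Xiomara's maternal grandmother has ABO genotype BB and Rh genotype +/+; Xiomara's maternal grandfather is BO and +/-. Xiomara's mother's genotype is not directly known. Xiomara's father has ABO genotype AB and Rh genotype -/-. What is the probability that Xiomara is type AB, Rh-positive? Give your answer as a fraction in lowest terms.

9/32

Xiomara's mother's ABO genotype from BB × BO: 1/2 BB, 1/2 BO.
Crossing each possibility with the father AB and summing P(type AB): 1/2·1/2 + 1/2·1/4 = 3/8.
Similarly for Rh via the mother's Rh distribution: P(Rh+) = 3/4.
Independent loci: 3/8 × 3/4 = 9/32.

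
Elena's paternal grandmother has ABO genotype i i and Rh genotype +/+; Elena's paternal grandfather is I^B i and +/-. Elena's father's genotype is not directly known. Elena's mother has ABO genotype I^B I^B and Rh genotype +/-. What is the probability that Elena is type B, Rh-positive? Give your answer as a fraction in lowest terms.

Elena's father's ABO genotype from i i × I^B i: 1/2 I^B i, 1/2 i i.
Crossing each possibility with the mother I^B I^B and summing P(type B): 1/2·1 + 1/2·1 = 1.
Similarly for Rh via the father's Rh distribution: P(Rh+) = 7/8.
Independent loci: 1 × 7/8 = 7/8.

7/8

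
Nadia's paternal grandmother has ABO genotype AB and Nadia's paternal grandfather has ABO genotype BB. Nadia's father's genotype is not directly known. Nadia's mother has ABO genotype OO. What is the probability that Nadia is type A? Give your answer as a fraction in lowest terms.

Nadia's father's ABO genotype from AB × BB: 1/2 AB, 1/2 BB.
Crossing each possibility with the mother OO and summing P(type A): 1/2·1/2 + 1/2·0 = 1/4.

1/4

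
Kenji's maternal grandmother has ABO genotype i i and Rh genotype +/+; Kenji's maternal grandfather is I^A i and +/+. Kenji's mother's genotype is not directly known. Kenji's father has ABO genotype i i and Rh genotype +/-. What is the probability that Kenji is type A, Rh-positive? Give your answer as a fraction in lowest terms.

Kenji's mother's ABO genotype from i i × I^A i: 1/2 I^A i, 1/2 i i.
Crossing each possibility with the father i i and summing P(type A): 1/2·1/2 + 1/2·0 = 1/4.
Similarly for Rh via the mother's Rh distribution: P(Rh+) = 1.
Independent loci: 1/4 × 1 = 1/4.

1/4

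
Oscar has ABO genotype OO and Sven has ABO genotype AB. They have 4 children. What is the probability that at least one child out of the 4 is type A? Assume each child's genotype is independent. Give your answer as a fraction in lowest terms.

ABO cross OO × AB → 1/2 A, 1/2 B.
So P(type A) = 1/2 per child.
P(none) = (1/2)^4 = 1/16; P(at least one) = 1 − 1/16 = 15/16.

15/16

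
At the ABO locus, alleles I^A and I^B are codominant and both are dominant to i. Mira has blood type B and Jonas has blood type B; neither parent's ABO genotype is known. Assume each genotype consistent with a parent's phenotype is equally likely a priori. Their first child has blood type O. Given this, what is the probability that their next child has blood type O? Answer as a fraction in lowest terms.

Possible genotypes: Mira ∈ {I^B I^B, I^B i}; Jonas ∈ {I^B I^B, I^B i}.
Weight each parental genotype pair by prior × P(type-O child):
  I^B i × I^B i: posterior weight 1; P(next child type O) = 1/4.
Weighted sum = 1/4.

1/4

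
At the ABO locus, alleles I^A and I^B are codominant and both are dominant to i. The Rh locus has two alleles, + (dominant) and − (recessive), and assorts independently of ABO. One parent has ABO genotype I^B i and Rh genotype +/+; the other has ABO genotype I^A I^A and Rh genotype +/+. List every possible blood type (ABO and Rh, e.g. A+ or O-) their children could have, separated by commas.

Gametes from I^B i × I^A I^A give offspring ABO genotypes I^A I^B, I^A i, i.e. phenotypes A, AB.
Rh cross +/+ × +/+ → phenotypes Rh+.
Combining independently: A+, AB+.

A+, AB+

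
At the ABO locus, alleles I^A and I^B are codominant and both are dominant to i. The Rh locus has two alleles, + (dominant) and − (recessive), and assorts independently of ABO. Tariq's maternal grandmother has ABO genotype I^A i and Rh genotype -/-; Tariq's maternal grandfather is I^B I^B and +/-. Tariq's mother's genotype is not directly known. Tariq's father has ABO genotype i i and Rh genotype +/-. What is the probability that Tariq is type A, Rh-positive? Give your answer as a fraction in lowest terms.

5/32

Tariq's mother's ABO genotype from I^A i × I^B I^B: 1/2 I^A I^B, 1/2 I^B i.
Crossing each possibility with the father i i and summing P(type A): 1/2·1/2 + 1/2·0 = 1/4.
Similarly for Rh via the mother's Rh distribution: P(Rh+) = 5/8.
Independent loci: 1/4 × 5/8 = 5/32.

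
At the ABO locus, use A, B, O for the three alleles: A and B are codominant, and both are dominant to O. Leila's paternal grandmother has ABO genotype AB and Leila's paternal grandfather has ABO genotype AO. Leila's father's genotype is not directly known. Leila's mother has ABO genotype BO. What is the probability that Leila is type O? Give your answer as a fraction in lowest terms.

Leila's father's ABO genotype from AB × AO: 1/4 AA, 1/4 AB, 1/4 AO, 1/4 BO.
Crossing each possibility with the mother BO and summing P(type O): 1/4·0 + 1/4·0 + 1/4·1/4 + 1/4·1/4 = 1/8.

1/8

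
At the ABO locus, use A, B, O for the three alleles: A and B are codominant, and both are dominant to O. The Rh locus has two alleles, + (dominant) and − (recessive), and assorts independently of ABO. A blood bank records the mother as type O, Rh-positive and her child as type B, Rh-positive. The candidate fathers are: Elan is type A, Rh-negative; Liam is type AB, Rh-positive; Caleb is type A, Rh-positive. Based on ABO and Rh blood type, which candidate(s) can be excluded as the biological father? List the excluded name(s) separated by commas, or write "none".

A candidate is excluded only if no genotype consistent with his phenotype could produce a type B, Rh-positive child with a type O, Rh-positive mother.
Elan (type A, Rh-): no genotype consistent with that phenotype can produce a type-B Rh+ child with a type-O mother.
Caleb (type A, Rh+): no genotype consistent with that phenotype can produce a type-B Rh+ child with a type-O mother.

Elan, Caleb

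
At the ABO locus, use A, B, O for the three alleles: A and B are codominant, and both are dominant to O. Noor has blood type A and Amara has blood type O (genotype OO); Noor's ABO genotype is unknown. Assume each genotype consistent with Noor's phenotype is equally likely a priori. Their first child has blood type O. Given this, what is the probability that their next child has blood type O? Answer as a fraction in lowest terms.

Possible genotypes: Noor ∈ {AA, AO}; Amara ∈ {OO}.
Weight each parental genotype pair by prior × P(type-O child):
  AO × OO: posterior weight 1; P(next child type O) = 1/2.
Weighted sum = 1/2.

1/2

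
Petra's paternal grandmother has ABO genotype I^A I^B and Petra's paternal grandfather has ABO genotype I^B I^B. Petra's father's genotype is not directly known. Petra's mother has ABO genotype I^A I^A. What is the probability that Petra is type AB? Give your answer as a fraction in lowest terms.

3/4

Petra's father's ABO genotype from I^A I^B × I^B I^B: 1/2 I^A I^B, 1/2 I^B I^B.
Crossing each possibility with the mother I^A I^A and summing P(type AB): 1/2·1/2 + 1/2·1 = 3/4.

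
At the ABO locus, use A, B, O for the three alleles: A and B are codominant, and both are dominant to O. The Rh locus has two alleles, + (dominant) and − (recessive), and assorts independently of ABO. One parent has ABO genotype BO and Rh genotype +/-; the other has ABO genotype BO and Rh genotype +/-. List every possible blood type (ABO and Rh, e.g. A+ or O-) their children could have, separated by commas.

Gametes from BO × BO give offspring ABO genotypes BB, BO, OO, i.e. phenotypes O, B.
Rh cross +/- × +/- → phenotypes Rh+, Rh-.
Combining independently: O+, O-, B+, B-.

O+, O-, B+, B-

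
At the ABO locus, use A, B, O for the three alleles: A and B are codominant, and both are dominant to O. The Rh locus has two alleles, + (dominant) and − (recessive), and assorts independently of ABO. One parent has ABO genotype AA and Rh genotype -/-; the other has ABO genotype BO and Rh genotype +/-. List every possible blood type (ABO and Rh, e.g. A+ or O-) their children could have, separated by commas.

A+, A-, AB+, AB-

Gametes from AA × BO give offspring ABO genotypes AB, AO, i.e. phenotypes A, AB.
Rh cross -/- × +/- → phenotypes Rh+, Rh-.
Combining independently: A+, A-, AB+, AB-.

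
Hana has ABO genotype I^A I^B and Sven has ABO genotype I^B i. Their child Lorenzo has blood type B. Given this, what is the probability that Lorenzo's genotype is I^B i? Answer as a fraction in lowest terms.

1/2

Cross I^A I^B × I^B i → 1/4 I^A I^B, 1/4 I^A i, 1/4 I^B I^B, 1/4 I^B i.
Type-B genotypes among offspring: I^B I^B (1/4), I^B i (1/4); total 1/2.
P(I^B i | type B) = (1/4) / (1/2) = 1/2.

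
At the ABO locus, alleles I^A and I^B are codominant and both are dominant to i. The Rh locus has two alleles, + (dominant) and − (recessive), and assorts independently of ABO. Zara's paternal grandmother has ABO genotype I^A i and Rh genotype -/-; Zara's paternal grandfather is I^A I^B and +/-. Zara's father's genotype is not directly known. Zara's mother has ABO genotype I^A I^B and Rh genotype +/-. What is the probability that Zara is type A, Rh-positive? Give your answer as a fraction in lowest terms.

15/64

Zara's father's ABO genotype from I^A i × I^A I^B: 1/4 I^A I^A, 1/4 I^A I^B, 1/4 I^A i, 1/4 I^B i.
Crossing each possibility with the mother I^A I^B and summing P(type A): 1/4·1/2 + 1/4·1/4 + 1/4·1/2 + 1/4·1/4 = 3/8.
Similarly for Rh via the father's Rh distribution: P(Rh+) = 5/8.
Independent loci: 3/8 × 5/8 = 15/64.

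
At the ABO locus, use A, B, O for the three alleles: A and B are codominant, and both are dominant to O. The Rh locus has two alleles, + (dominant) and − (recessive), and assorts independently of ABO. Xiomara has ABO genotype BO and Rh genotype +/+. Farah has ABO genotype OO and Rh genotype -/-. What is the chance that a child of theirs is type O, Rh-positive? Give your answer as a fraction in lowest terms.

1/2

ABO cross BO × OO → offspring phenotypes: 1/2 O, 1/2 B.
Rh cross +/+ × -/- → 1 Rh+.
Independent loci: P(type O, Rh-positive) = 1/2 × 1 = 1/2.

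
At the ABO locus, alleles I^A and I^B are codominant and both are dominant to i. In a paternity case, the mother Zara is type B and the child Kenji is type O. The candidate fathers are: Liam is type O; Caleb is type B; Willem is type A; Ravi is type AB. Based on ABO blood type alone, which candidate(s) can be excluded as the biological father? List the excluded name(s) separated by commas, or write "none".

Ravi

A candidate is excluded only if no genotype consistent with his phenotype could produce a type O child with a type B mother.
Ravi (type AB): no genotype consistent with that phenotype can produce a type-O child with a type-B mother.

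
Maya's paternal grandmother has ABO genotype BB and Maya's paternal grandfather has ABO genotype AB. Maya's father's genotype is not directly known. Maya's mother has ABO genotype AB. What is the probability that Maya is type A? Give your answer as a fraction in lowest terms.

1/8

Maya's father's ABO genotype from BB × AB: 1/2 AB, 1/2 BB.
Crossing each possibility with the mother AB and summing P(type A): 1/2·1/4 + 1/2·0 = 1/8.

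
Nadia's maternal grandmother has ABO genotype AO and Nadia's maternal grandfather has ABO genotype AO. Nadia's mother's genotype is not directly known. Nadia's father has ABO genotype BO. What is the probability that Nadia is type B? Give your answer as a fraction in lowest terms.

1/4

Nadia's mother's ABO genotype from AO × AO: 1/4 AA, 1/2 AO, 1/4 OO.
Crossing each possibility with the father BO and summing P(type B): 1/4·0 + 1/2·1/4 + 1/4·1/2 = 1/4.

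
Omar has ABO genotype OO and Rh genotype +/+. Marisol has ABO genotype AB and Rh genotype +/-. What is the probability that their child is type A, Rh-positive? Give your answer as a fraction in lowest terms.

ABO cross OO × AB → offspring phenotypes: 1/2 A, 1/2 B.
Rh cross +/+ × +/- → 1 Rh+.
Independent loci: P(type A, Rh-positive) = 1/2 × 1 = 1/2.

1/2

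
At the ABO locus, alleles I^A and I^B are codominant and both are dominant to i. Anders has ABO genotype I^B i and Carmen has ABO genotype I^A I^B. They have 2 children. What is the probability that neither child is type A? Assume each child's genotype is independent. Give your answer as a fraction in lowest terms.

ABO cross I^B i × I^A I^B → 1/4 A, 1/2 B, 1/4 AB.
So P(type A) = 1/4 per child.
P(not type A) = 3/4 for one child; (3/4)^2 = 9/16.

9/16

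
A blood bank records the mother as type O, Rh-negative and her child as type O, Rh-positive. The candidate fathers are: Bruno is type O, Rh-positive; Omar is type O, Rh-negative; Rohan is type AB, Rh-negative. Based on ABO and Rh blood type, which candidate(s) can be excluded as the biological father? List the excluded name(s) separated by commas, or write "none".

Omar, Rohan

A candidate is excluded only if no genotype consistent with his phenotype could produce a type O, Rh-positive child with a type O, Rh-negative mother.
Omar (type O, Rh-): no genotype consistent with that phenotype can produce a type-O Rh+ child with a type-O mother.
Rohan (type AB, Rh-): no genotype consistent with that phenotype can produce a type-O Rh+ child with a type-O mother.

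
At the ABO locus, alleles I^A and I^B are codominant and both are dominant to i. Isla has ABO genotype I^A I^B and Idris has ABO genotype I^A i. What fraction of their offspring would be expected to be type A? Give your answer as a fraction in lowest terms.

ABO cross I^A I^B × I^A i → offspring phenotypes: 1/2 A, 1/4 B, 1/4 AB.
So P(type A) = 1/2.

1/2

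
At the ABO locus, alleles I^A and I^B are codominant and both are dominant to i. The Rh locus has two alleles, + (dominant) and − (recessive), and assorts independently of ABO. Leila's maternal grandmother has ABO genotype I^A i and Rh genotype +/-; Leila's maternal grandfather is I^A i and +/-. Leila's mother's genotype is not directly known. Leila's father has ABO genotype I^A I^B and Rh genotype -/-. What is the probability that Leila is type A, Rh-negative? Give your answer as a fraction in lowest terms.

1/4

Leila's mother's ABO genotype from I^A i × I^A i: 1/4 I^A I^A, 1/2 I^A i, 1/4 i i.
Crossing each possibility with the father I^A I^B and summing P(type A): 1/4·1/2 + 1/2·1/2 + 1/4·1/2 = 1/2.
Similarly for Rh via the mother's Rh distribution: P(Rh-) = 1/2.
Independent loci: 1/2 × 1/2 = 1/4.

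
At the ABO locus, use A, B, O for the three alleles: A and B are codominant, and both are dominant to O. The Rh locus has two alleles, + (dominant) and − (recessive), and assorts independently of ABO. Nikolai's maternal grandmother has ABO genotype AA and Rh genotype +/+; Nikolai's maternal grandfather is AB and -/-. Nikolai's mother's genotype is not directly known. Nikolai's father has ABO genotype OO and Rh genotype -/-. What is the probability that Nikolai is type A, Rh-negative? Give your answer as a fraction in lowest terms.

Nikolai's mother's ABO genotype from AA × AB: 1/2 AA, 1/2 AB.
Crossing each possibility with the father OO and summing P(type A): 1/2·1 + 1/2·1/2 = 3/4.
Similarly for Rh via the mother's Rh distribution: P(Rh-) = 1/2.
Independent loci: 3/4 × 1/2 = 3/8.

3/8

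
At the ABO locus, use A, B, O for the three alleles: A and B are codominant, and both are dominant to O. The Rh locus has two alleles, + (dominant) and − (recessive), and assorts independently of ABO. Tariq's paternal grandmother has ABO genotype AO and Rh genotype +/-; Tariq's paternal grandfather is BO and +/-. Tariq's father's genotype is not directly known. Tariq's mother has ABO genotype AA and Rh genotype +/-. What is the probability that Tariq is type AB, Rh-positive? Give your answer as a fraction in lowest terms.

3/16

Tariq's father's ABO genotype from AO × BO: 1/4 AB, 1/4 AO, 1/4 BO, 1/4 OO.
Crossing each possibility with the mother AA and summing P(type AB): 1/4·1/2 + 1/4·0 + 1/4·1/2 + 1/4·0 = 1/4.
Similarly for Rh via the father's Rh distribution: P(Rh+) = 3/4.
Independent loci: 1/4 × 3/4 = 3/16.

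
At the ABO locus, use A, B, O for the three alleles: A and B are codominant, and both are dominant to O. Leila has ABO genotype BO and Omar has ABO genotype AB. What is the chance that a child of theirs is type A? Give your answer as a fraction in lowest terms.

1/4

ABO cross BO × AB → offspring phenotypes: 1/4 A, 1/2 B, 1/4 AB.
So P(type A) = 1/4.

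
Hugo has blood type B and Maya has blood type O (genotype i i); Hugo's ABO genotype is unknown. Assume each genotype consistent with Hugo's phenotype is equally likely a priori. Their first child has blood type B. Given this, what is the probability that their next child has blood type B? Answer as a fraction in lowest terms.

5/6

Possible genotypes: Hugo ∈ {I^B I^B, I^B i}; Maya ∈ {i i}.
Weight each parental genotype pair by prior × P(type-B child):
  I^B I^B × i i: posterior weight 2/3; P(next child type B) = 1.
  I^B i × i i: posterior weight 1/3; P(next child type B) = 1/2.
Weighted sum = 5/6.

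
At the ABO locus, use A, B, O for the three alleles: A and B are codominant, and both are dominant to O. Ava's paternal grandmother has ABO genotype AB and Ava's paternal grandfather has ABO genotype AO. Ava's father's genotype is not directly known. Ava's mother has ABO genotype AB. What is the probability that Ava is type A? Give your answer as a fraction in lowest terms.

Ava's father's ABO genotype from AB × AO: 1/4 AA, 1/4 AB, 1/4 AO, 1/4 BO.
Crossing each possibility with the mother AB and summing P(type A): 1/4·1/2 + 1/4·1/4 + 1/4·1/2 + 1/4·1/4 = 3/8.

3/8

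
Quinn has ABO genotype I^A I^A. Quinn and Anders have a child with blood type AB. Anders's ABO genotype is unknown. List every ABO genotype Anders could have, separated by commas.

I^A I^B, I^B I^B, I^B i

For each candidate genotype of Anders, check whether crossing it with I^A I^A can produce every observed child phenotype.
  I^A I^A → possible child types {A} ✗
  I^A I^B → possible child types {A, AB} ✓
  I^A i → possible child types {A} ✗
  I^B I^B → possible child types {AB} ✓
  I^B i → possible child types {A, AB} ✓
  i i → possible child types {A} ✗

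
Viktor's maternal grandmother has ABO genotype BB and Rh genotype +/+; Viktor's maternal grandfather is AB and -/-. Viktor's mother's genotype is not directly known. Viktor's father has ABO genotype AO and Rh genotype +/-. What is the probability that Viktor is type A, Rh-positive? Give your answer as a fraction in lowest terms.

3/16

Viktor's mother's ABO genotype from BB × AB: 1/2 AB, 1/2 BB.
Crossing each possibility with the father AO and summing P(type A): 1/2·1/2 + 1/2·0 = 1/4.
Similarly for Rh via the mother's Rh distribution: P(Rh+) = 3/4.
Independent loci: 1/4 × 3/4 = 3/16.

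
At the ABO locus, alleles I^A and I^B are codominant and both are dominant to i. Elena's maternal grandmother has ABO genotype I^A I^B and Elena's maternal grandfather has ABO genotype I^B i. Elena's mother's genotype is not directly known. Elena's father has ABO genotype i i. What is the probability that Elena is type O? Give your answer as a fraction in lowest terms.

1/4

Elena's mother's ABO genotype from I^A I^B × I^B i: 1/4 I^A I^B, 1/4 I^A i, 1/4 I^B I^B, 1/4 I^B i.
Crossing each possibility with the father i i and summing P(type O): 1/4·0 + 1/4·1/2 + 1/4·0 + 1/4·1/2 = 1/4.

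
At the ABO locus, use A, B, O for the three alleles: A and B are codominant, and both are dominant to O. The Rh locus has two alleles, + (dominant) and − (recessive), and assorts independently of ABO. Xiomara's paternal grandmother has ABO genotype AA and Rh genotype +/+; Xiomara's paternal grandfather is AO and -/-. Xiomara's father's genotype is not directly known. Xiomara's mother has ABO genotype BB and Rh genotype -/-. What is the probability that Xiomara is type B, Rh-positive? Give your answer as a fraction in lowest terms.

1/8

Xiomara's father's ABO genotype from AA × AO: 1/2 AA, 1/2 AO.
Crossing each possibility with the mother BB and summing P(type B): 1/2·0 + 1/2·1/2 = 1/4.
Similarly for Rh via the father's Rh distribution: P(Rh+) = 1/2.
Independent loci: 1/4 × 1/2 = 1/8.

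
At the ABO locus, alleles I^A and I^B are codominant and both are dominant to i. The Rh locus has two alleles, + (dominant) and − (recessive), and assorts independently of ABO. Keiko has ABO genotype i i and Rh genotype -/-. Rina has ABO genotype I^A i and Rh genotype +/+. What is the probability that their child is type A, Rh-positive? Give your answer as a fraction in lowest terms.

ABO cross i i × I^A i → offspring phenotypes: 1/2 O, 1/2 A.
Rh cross -/- × +/+ → 1 Rh+.
Independent loci: P(type A, Rh-positive) = 1/2 × 1 = 1/2.

1/2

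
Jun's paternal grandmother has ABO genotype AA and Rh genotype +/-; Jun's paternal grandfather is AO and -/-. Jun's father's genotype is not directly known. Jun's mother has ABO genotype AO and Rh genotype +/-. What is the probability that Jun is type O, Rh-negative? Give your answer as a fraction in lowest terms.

3/64

Jun's father's ABO genotype from AA × AO: 1/2 AA, 1/2 AO.
Crossing each possibility with the mother AO and summing P(type O): 1/2·0 + 1/2·1/4 = 1/8.
Similarly for Rh via the father's Rh distribution: P(Rh-) = 3/8.
Independent loci: 1/8 × 3/8 = 3/64.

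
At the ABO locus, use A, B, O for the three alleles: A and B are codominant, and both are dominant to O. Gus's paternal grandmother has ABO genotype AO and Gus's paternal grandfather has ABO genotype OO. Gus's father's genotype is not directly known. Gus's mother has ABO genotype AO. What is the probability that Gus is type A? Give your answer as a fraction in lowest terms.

5/8

Gus's father's ABO genotype from AO × OO: 1/2 AO, 1/2 OO.
Crossing each possibility with the mother AO and summing P(type A): 1/2·3/4 + 1/2·1/2 = 5/8.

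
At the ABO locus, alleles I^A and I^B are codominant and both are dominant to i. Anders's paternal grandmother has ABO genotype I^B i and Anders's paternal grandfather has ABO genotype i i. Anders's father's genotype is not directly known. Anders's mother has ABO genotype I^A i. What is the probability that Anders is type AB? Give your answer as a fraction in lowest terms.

Anders's father's ABO genotype from I^B i × i i: 1/2 I^B i, 1/2 i i.
Crossing each possibility with the mother I^A i and summing P(type AB): 1/2·1/4 + 1/2·0 = 1/8.

1/8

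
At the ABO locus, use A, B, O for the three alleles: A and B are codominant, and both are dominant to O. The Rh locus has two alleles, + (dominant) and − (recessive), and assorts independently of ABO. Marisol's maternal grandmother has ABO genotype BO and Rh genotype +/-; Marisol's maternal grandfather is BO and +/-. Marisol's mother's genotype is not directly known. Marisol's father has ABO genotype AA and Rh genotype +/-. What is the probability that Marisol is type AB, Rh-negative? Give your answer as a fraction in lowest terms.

1/8

Marisol's mother's ABO genotype from BO × BO: 1/4 BB, 1/2 BO, 1/4 OO.
Crossing each possibility with the father AA and summing P(type AB): 1/4·1 + 1/2·1/2 + 1/4·0 = 1/2.
Similarly for Rh via the mother's Rh distribution: P(Rh-) = 1/4.
Independent loci: 1/2 × 1/4 = 1/8.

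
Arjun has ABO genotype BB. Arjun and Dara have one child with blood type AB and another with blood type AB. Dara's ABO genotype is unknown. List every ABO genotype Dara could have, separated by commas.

For each candidate genotype of Dara, check whether crossing it with BB can produce every observed child phenotype.
  AA → possible child types {AB} ✓
  AB → possible child types {B, AB} ✓
  AO → possible child types {B, AB} ✓
  BB → possible child types {B} ✗
  BO → possible child types {B} ✗
  OO → possible child types {B} ✗

AA, AB, AO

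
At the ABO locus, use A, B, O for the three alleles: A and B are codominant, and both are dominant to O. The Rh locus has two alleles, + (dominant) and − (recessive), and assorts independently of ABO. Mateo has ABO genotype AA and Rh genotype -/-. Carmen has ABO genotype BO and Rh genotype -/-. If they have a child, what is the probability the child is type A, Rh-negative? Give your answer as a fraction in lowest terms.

ABO cross AA × BO → offspring phenotypes: 1/2 A, 1/2 AB.
Rh cross -/- × -/- → 1 Rh-.
Independent loci: P(type A, Rh-negative) = 1/2 × 1 = 1/2.

1/2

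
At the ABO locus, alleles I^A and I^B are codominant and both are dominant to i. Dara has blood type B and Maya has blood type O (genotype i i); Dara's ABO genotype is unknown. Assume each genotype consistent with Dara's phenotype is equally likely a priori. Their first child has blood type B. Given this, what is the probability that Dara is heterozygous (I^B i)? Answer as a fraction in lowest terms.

Possible genotypes: Dara ∈ {I^B I^B, I^B i}; Maya ∈ {i i}.
Weight each parental genotype pair by prior × P(type-B child):
  I^B I^B × i i: posterior weight 2/3.
  I^B i × i i: posterior weight 1/3.
Sum the posterior weight over pairs where Dara is I^B i: 1/3.

1/3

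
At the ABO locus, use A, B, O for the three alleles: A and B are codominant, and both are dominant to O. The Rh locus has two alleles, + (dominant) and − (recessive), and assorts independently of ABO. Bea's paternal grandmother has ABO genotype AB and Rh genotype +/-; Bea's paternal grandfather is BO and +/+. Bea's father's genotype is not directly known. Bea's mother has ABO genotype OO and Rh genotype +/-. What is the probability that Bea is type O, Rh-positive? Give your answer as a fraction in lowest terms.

Bea's father's ABO genotype from AB × BO: 1/4 AB, 1/4 AO, 1/4 BB, 1/4 BO.
Crossing each possibility with the mother OO and summing P(type O): 1/4·0 + 1/4·1/2 + 1/4·0 + 1/4·1/2 = 1/4.
Similarly for Rh via the father's Rh distribution: P(Rh+) = 7/8.
Independent loci: 1/4 × 7/8 = 7/32.

7/32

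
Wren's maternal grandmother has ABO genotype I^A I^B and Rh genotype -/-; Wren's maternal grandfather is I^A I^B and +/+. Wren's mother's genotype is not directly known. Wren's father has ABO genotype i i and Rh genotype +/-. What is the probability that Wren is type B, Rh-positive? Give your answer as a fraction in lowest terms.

3/8

Wren's mother's ABO genotype from I^A I^B × I^A I^B: 1/4 I^A I^A, 1/2 I^A I^B, 1/4 I^B I^B.
Crossing each possibility with the father i i and summing P(type B): 1/4·0 + 1/2·1/2 + 1/4·1 = 1/2.
Similarly for Rh via the mother's Rh distribution: P(Rh+) = 3/4.
Independent loci: 1/2 × 3/4 = 3/8.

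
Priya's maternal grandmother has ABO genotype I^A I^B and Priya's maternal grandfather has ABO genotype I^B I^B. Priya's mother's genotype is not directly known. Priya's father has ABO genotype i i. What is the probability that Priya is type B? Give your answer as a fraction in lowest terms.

Priya's mother's ABO genotype from I^A I^B × I^B I^B: 1/2 I^A I^B, 1/2 I^B I^B.
Crossing each possibility with the father i i and summing P(type B): 1/2·1/2 + 1/2·1 = 3/4.

3/4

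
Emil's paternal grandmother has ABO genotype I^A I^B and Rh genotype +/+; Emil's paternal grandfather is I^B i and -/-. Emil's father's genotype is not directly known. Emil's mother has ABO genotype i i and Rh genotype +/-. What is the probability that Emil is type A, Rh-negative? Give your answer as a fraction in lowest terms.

1/16

Emil's father's ABO genotype from I^A I^B × I^B i: 1/4 I^A I^B, 1/4 I^A i, 1/4 I^B I^B, 1/4 I^B i.
Crossing each possibility with the mother i i and summing P(type A): 1/4·1/2 + 1/4·1/2 + 1/4·0 + 1/4·0 = 1/4.
Similarly for Rh via the father's Rh distribution: P(Rh-) = 1/4.
Independent loci: 1/4 × 1/4 = 1/16.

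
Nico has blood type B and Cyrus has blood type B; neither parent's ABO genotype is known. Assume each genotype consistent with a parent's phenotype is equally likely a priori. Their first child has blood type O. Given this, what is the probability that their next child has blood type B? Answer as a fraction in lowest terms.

3/4

Possible genotypes: Nico ∈ {BB, BO}; Cyrus ∈ {BB, BO}.
Weight each parental genotype pair by prior × P(type-O child):
  BO × BO: posterior weight 1; P(next child type B) = 3/4.
Weighted sum = 3/4.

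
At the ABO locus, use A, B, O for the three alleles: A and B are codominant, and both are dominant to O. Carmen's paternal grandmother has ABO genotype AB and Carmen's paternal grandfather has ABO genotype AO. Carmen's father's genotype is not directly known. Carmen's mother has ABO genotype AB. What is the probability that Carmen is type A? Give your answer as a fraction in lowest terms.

3/8

Carmen's father's ABO genotype from AB × AO: 1/4 AA, 1/4 AB, 1/4 AO, 1/4 BO.
Crossing each possibility with the mother AB and summing P(type A): 1/4·1/2 + 1/4·1/4 + 1/4·1/2 + 1/4·1/4 = 3/8.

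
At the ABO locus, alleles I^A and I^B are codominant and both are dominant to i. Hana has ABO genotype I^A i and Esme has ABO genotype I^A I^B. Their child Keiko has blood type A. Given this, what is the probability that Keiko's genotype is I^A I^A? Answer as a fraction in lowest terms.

Cross I^A i × I^A I^B → 1/4 I^A I^A, 1/4 I^A I^B, 1/4 I^A i, 1/4 I^B i.
Type-A genotypes among offspring: I^A I^A (1/4), I^A i (1/4); total 1/2.
P(I^A I^A | type A) = (1/4) / (1/2) = 1/2.

1/2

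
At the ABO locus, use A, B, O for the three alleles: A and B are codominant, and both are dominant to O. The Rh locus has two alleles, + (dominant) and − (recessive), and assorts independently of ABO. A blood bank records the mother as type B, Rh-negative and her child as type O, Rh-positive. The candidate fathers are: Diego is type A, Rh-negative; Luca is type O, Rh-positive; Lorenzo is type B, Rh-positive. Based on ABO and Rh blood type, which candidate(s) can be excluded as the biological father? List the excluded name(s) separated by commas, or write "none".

Diego

A candidate is excluded only if no genotype consistent with his phenotype could produce a type O, Rh-positive child with a type B, Rh-negative mother.
Diego (type A, Rh-): no genotype consistent with that phenotype can produce a type-O Rh+ child with a type-B mother.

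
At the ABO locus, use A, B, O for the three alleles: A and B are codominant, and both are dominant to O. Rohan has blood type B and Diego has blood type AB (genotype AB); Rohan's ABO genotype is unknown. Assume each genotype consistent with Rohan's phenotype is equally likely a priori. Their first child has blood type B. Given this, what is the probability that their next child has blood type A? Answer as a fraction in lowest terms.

1/8

Possible genotypes: Rohan ∈ {BB, BO}; Diego ∈ {AB}.
Weight each parental genotype pair by prior × P(type-B child):
  BB × AB: posterior weight 1/2; P(next child type A) = 0.
  BO × AB: posterior weight 1/2; P(next child type A) = 1/4.
Weighted sum = 1/8.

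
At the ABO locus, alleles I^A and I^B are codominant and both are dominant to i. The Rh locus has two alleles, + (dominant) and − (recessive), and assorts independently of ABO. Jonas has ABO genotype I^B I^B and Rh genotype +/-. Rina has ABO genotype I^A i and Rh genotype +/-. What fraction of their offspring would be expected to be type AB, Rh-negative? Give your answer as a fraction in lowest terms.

ABO cross I^B I^B × I^A i → offspring phenotypes: 1/2 B, 1/2 AB.
Rh cross +/- × +/- → 3/4 Rh+, 1/4 Rh-.
Independent loci: P(type AB, Rh-negative) = 1/2 × 1/4 = 1/8.

1/8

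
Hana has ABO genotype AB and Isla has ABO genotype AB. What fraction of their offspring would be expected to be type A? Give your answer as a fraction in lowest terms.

ABO cross AB × AB → offspring phenotypes: 1/4 A, 1/4 B, 1/2 AB.
So P(type A) = 1/4.

1/4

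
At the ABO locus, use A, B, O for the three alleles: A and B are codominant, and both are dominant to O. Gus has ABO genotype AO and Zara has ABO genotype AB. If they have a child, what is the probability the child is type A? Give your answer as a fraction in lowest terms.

ABO cross AO × AB → offspring phenotypes: 1/2 A, 1/4 B, 1/4 AB.
So P(type A) = 1/2.

1/2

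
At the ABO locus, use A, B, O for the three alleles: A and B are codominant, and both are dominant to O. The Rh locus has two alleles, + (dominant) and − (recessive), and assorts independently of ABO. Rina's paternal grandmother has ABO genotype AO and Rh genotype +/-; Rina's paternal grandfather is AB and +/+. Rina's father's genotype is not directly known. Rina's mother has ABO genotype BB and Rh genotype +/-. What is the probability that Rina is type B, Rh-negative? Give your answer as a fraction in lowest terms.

1/16

Rina's father's ABO genotype from AO × AB: 1/4 AA, 1/4 AB, 1/4 AO, 1/4 BO.
Crossing each possibility with the mother BB and summing P(type B): 1/4·0 + 1/4·1/2 + 1/4·1/2 + 1/4·1 = 1/2.
Similarly for Rh via the father's Rh distribution: P(Rh-) = 1/8.
Independent loci: 1/2 × 1/8 = 1/16.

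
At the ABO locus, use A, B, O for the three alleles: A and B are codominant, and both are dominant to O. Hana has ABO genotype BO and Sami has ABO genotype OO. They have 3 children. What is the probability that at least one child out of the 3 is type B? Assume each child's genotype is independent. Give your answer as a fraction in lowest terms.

7/8

ABO cross BO × OO → 1/2 O, 1/2 B.
So P(type B) = 1/2 per child.
P(none) = (1/2)^3 = 1/8; P(at least one) = 1 − 1/8 = 7/8.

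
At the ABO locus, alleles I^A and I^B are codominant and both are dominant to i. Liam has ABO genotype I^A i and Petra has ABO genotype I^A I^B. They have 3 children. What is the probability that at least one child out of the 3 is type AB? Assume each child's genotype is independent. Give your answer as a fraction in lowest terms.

ABO cross I^A i × I^A I^B → 1/2 A, 1/4 B, 1/4 AB.
So P(type AB) = 1/4 per child.
P(none) = (3/4)^3 = 27/64; P(at least one) = 1 − 27/64 = 37/64.

37/64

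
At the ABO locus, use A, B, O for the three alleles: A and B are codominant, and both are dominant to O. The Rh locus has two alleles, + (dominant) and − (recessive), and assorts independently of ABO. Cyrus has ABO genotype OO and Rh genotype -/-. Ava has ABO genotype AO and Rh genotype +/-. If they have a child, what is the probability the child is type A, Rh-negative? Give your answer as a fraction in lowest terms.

ABO cross OO × AO → offspring phenotypes: 1/2 O, 1/2 A.
Rh cross -/- × +/- → 1/2 Rh+, 1/2 Rh-.
Independent loci: P(type A, Rh-negative) = 1/2 × 1/2 = 1/4.

1/4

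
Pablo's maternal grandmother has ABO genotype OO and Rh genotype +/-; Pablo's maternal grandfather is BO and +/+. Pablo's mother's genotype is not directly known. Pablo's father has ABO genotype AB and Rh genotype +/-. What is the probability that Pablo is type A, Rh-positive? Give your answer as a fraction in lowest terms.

Pablo's mother's ABO genotype from OO × BO: 1/2 BO, 1/2 OO.
Crossing each possibility with the father AB and summing P(type A): 1/2·1/4 + 1/2·1/2 = 3/8.
Similarly for Rh via the mother's Rh distribution: P(Rh+) = 7/8.
Independent loci: 3/8 × 7/8 = 21/64.

21/64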